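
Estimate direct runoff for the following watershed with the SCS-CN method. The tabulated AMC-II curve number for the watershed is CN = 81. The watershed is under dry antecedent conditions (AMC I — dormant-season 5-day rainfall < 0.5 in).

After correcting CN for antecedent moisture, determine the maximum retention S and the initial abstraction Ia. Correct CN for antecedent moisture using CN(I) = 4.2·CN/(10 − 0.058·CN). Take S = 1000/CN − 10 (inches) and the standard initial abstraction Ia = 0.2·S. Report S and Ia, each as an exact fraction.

Dry (AMC I): CN(I) = 4.2·81/(10 − 0.058·81) = (1701/5)/(2651/500) = 170100/2651 ≈ 64.164
S = 1000/(170100/2651) − 10 = 9500/1701 in ≈ 5.585 in
Initial abstraction Ia = S/5 = (9500/1701)/5 = 1900/1701 ≈ 1.117 in

S = 9500/1701 in ≈ 5.585 in; Ia = 1900/1701 in ≈ 1.117 in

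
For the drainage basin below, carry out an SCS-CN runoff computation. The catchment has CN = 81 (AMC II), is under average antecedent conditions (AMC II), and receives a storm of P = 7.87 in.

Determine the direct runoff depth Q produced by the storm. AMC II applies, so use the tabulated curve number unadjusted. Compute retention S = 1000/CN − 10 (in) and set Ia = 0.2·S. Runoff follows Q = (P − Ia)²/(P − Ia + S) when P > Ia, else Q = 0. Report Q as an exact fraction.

Q = 3593642809/639470700 in ≈ 5.620 in

CN(II) = 81; AMC II needs no correction.
Max retention: S = 1000/81 − 10 = 190/81 in (≈ 2.346 in)
Initial abstraction Ia = S/5 = (190/81)/5 = 38/81 ≈ 0.469 in
P − Ia = 7.870 − 0.469 = 59947/8100 ≈ 7.401 in (> 0, runoff occurs)
Q: (59947/8100)² ÷ (78947/8100) = 3593642809/639470700 in (≈ 5.620 in)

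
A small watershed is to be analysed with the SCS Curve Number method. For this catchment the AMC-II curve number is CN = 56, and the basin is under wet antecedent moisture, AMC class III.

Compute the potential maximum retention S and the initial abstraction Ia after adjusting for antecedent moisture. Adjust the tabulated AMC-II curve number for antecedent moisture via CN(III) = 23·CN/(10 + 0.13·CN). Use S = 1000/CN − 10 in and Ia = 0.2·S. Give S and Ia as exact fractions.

S = 550/161 in ≈ 3.416 in; Ia = 110/161 in ≈ 0.683 in

Wet (AMC III): CN(III) = 23·56/(10 + 0.13·56) = 1288/(432/25) = 4025/54 ≈ 74.537
S = 1000/(4025/54) − 10 = 550/161 in ≈ 3.416 in
Initial abstraction Ia = S/5 = (550/161)/5 = 110/161 ≈ 0.683 in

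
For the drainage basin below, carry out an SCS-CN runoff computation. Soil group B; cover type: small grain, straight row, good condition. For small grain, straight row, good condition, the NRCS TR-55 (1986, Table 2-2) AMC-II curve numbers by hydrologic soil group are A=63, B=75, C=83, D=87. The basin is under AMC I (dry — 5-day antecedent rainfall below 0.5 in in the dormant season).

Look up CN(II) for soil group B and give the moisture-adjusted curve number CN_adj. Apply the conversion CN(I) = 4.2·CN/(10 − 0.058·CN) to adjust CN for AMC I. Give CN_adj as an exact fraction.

NRCS table: small grain, straight row, good condition, soil group B → CN(II) = 75
Adjust CN=75 to AMC I: 4.2·75/(10 − 0.058·75) → 315 ÷ (113/20) = 6300/113 ≈ 55.752

CN_adj = 6300/113 ≈ 55.752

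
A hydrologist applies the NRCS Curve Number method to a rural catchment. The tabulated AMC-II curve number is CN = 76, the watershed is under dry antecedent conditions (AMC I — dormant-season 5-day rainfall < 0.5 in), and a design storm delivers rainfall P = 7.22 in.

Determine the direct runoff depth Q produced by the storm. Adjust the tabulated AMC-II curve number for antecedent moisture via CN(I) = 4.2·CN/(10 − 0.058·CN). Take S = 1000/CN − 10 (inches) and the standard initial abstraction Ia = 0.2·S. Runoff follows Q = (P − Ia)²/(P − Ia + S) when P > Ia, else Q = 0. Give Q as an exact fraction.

Q = 1444988169/585286450 in ≈ 2.469 in

Adjust CN=76 to AMC I: 4.2·76/(10 − 0.058·76) → (1596/5) ÷ (699/125) = 13300/233 ≈ 57.082
Retention S: 1000/CN − 10 with CN=57.082 → S = 1000/133 ≈ 7.519 in
Ia = 0.2·(1000/133) = 200/133 in ≈ 1.504 in
Excess rainfall: 7.220 − 1.504 = 5.716 in; P > Ia so Q > 0
Q: (38013/6650)² ÷ (88013/6650) = 1444988169/585286450 in (≈ 2.469 in)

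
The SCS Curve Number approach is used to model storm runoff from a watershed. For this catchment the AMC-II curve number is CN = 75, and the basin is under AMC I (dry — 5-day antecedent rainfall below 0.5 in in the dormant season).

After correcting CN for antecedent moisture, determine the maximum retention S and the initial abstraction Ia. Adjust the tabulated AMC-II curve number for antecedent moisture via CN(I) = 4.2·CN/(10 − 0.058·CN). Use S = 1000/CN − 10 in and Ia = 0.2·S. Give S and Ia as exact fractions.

CN(I) from CN(II)=75: (4.2·75)/(10 − 0.058·75) = 6300/113 ≈ 55.752
Retention S: 1000/CN − 10 with CN=55.752 → S = 500/63 ≈ 7.937 in
Ia = 0.2·(500/63) = 100/63 in ≈ 1.587 in

S = 500/63 in ≈ 7.937 in; Ia = 100/63 in ≈ 1.587 in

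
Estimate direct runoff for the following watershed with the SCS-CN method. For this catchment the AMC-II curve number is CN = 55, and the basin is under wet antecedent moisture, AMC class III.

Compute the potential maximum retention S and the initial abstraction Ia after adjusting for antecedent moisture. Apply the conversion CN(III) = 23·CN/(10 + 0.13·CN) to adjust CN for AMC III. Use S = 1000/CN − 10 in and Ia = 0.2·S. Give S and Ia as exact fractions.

Wet (AMC III): CN(III) = 23·55/(10 + 0.13·55) = 1265/(343/20) = 25300/343 ≈ 73.761
Max retention: S = 1000/(25300/343) − 10 = 900/253 in (≈ 3.557 in)
Ia = 0.2S: 0.2·3.557 = 0.711 in (exactly 180/253)

S = 900/253 in ≈ 3.557 in; Ia = 180/253 in ≈ 0.711 in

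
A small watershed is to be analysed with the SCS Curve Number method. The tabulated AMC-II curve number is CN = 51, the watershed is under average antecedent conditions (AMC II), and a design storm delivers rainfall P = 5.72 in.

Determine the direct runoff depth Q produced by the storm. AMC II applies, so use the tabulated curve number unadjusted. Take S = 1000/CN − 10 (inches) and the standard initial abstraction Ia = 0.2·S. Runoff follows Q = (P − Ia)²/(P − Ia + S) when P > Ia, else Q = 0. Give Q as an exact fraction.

Q = 23454649/21793575 in ≈ 1.076 in

CN(II) = 51; AMC II needs no correction.
Max retention: S = 1000/51 − 10 = 490/51 in (≈ 9.608 in)
Ia = 0.2S: 0.2·9.608 = 1.922 in (exactly 98/51)
Excess rainfall: 5.720 − 1.922 = 3.798 in; P > Ia so Q > 0
Q = (4843/1275)²/((4843/1275) + 490/51) = (23454649/1625625)/(17093/1275) = 23454649/21793575 in ≈ 1.076 in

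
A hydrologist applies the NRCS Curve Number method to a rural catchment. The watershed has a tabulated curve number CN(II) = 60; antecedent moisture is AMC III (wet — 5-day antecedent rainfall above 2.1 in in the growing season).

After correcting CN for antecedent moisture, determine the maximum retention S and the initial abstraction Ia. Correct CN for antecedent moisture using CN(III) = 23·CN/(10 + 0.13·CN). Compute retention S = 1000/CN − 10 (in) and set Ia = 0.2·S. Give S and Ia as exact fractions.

S = 200/69 in ≈ 2.899 in; Ia = 40/69 in ≈ 0.580 in

CN(III) from CN(II)=60: (23·60)/(10 + 0.13·60) = 6900/89 ≈ 77.528
Max retention: S = 1000/(6900/89) − 10 = 200/69 in (≈ 2.899 in)
Initial abstraction Ia = S/5 = (200/69)/5 = 40/69 ≈ 0.580 in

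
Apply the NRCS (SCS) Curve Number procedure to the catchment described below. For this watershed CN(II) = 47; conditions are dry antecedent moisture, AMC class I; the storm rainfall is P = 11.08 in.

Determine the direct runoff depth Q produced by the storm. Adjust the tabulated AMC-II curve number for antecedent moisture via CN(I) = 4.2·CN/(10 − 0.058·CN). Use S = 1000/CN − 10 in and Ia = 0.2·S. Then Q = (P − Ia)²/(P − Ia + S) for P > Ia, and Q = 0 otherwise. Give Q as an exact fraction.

Dry (AMC I): CN(I) = 4.2·47/(10 − 0.058·47) = (987/5)/(3637/500) = 98700/3637 ≈ 27.138
Max retention: S = 1000/(98700/3637) − 10 = 26500/987 in (≈ 26.849 in)
Initial abstraction Ia = S/5 = (26500/987)/5 = 5300/987 ≈ 5.370 in
Since P=11.080 > Ia=5.370: effective rainfall P−Ia = 140899/24675 in
Q: (140899/24675)² ÷ (803399/24675) = 19852528201/19823870325 in (≈ 1.001 in)

Q = 19852528201/19823870325 in ≈ 1.001 in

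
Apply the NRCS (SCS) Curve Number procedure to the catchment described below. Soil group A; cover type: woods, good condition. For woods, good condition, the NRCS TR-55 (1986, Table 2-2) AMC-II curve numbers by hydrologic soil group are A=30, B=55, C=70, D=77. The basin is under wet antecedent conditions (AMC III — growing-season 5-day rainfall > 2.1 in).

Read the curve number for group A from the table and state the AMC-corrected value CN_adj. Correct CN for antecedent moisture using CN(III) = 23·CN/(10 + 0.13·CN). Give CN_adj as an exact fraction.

CN_adj = 6900/139 ≈ 49.640

NRCS table: woods, good condition, soil group A → CN(II) = 30
Wet (AMC III): CN(III) = 23·30/(10 + 0.13·30) = 690/(139/10) = 6900/139 ≈ 49.640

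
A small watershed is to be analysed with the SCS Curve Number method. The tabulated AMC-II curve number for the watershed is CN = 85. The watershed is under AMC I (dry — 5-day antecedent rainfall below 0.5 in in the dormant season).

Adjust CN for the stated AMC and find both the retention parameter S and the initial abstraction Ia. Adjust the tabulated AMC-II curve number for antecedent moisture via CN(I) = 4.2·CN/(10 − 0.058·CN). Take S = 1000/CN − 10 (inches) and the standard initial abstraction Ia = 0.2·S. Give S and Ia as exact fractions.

CN(I) from CN(II)=85: (4.2·85)/(10 − 0.058·85) = 11900/169 ≈ 70.414
S = 1000/(11900/169) − 10 = 500/119 in ≈ 4.202 in
Ia = 0.2·(500/119) = 100/119 in ≈ 0.840 in

S = 500/119 in ≈ 4.202 in; Ia = 100/119 in ≈ 0.840 in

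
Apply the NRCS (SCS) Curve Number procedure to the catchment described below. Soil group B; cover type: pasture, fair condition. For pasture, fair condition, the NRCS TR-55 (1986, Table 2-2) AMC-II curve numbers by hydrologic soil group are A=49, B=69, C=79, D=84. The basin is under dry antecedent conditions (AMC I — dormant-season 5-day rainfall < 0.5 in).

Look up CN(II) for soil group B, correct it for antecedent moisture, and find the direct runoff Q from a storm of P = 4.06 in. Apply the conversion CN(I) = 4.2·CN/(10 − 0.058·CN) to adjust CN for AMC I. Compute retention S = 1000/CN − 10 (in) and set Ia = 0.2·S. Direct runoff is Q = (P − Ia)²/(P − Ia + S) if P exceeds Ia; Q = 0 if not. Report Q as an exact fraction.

NRCS table: pasture, fair condition, soil group B → CN(II) = 69
Adjust CN=69 to AMC I: 4.2·69/(10 − 0.058·69) → (1449/5) ÷ (2999/500) = 144900/2999 ≈ 48.316
Max retention: S = 1000/(144900/2999) − 10 = 15500/1449 in (≈ 10.697 in)
Ia = 0.2S: 0.2·10.697 = 2.139 in (exactly 3100/1449)
Excess rainfall: 4.060 − 2.139 = 1.921 in; P > Ia so Q > 0
Runoff Q = (P−Ia)²/(P−Ia+S) = (1.921)²/(1.921+10.697) = 19361887609/66229950150 ≈ 0.292 in

Q = 19361887609/66229950150 in ≈ 0.292 in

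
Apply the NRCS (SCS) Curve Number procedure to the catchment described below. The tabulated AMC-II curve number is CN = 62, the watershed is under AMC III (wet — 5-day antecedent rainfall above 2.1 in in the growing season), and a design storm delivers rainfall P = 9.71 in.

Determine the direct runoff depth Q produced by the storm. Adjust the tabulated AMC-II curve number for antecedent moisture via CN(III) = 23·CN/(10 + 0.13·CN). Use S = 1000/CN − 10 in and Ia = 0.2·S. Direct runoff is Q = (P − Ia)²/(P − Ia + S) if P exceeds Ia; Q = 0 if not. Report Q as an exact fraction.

CN(III) from CN(II)=62: (23·62)/(10 + 0.13·62) = 71300/903 ≈ 78.959
Retention S: 1000/CN − 10 with CN=78.959 → S = 1900/713 ≈ 2.665 in
Ia = 0.2S: 0.2·2.665 = 0.533 in (exactly 380/713)
Since P=9.710 > Ia=0.533: effective rainfall P−Ia = 654323/71300 in
Q: (654323/71300)² ÷ (844323/71300) = 428138588329/60200229900 in (≈ 7.112 in)

Q = 428138588329/60200229900 in ≈ 7.112 in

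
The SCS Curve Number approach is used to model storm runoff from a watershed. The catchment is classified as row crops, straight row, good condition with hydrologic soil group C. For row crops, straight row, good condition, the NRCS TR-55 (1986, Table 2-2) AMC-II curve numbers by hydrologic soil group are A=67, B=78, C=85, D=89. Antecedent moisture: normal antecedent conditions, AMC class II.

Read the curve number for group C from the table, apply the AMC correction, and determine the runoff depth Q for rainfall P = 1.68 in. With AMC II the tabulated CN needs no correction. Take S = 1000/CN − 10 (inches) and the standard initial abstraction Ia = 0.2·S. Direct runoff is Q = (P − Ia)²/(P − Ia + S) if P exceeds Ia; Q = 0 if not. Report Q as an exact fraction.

Q = 17672/31025 in ≈ 0.570 in

NRCS table: row crops, straight row, good condition, soil group C → CN(II) = 85
AMC II — tabulated CN = 85 applies directly.
S = 1000/85 − 10 = 30/17 in ≈ 1.765 in
Initial abstraction Ia = S/5 = (30/17)/5 = 6/17 ≈ 0.353 in
Since P=1.680 > Ia=0.353: effective rainfall P−Ia = 564/425 in
Q: (564/425)² ÷ (1314/425) = 17672/31025 in (≈ 0.570 in)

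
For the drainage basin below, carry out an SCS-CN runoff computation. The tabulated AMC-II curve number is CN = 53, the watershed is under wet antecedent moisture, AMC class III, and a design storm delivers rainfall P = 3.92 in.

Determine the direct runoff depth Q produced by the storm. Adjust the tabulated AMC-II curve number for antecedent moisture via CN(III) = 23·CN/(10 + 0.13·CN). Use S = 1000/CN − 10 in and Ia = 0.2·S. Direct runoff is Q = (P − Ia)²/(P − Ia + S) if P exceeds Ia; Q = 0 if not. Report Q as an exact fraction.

Adjust CN=53 to AMC III: 23·53/(10 + 0.13·53) → 1219 ÷ (1689/100) = 121900/1689 ≈ 72.173
Max retention: S = 1000/(121900/1689) − 10 = 4700/1219 in (≈ 3.856 in)
Ia = 0.2S: 0.2·3.856 = 0.771 in (exactly 940/1219)
Excess rainfall: 3.920 − 0.771 = 3.149 in; P > Ia so Q > 0
Q = (95962/30475)²/((95962/30475) + 4700/1219) = (9208705444/928725625)/(213462/30475) = 4604352722/3252627225 in ≈ 1.416 in

Q = 4604352722/3252627225 in ≈ 1.416 in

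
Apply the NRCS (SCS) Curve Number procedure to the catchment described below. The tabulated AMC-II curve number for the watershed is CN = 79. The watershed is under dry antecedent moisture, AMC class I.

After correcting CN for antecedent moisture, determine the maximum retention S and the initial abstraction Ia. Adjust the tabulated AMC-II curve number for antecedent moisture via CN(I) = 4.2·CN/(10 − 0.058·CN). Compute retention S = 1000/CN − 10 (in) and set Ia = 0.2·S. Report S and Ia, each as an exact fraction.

Dry (AMC I): CN(I) = 4.2·79/(10 − 0.058·79) = (1659/5)/(2709/500) = 7900/129 ≈ 61.240
Retention S: 1000/CN − 10 with CN=61.240 → S = 500/79 ≈ 6.329 in
Initial abstraction Ia = S/5 = (500/79)/5 = 100/79 ≈ 1.266 in

S = 500/79 in ≈ 6.329 in; Ia = 100/79 in ≈ 1.266 in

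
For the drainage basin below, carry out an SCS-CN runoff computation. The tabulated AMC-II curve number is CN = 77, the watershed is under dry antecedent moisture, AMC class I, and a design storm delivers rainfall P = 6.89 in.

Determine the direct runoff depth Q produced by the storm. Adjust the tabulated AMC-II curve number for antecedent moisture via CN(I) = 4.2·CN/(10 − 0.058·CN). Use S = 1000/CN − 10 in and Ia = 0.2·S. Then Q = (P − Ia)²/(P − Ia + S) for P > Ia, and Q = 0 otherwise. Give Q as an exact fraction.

Q = 781655796769/328916072100 in ≈ 2.376 in

Adjust CN=77 to AMC I: 4.2·77/(10 − 0.058·77) → (1617/5) ÷ (2767/500) = 161700/2767 ≈ 58.439
Max retention: S = 1000/(161700/2767) − 10 = 11500/1617 in (≈ 7.112 in)
Ia = 0.2S: 0.2·7.112 = 1.422 in (exactly 2300/1617)
Since P=6.890 > Ia=1.422: effective rainfall P−Ia = 884113/161700 in
Q = (884113/161700)²/((884113/161700) + 11500/1617) = (781655796769/26146890000)/(2034113/161700) = 781655796769/328916072100 in ≈ 2.376 in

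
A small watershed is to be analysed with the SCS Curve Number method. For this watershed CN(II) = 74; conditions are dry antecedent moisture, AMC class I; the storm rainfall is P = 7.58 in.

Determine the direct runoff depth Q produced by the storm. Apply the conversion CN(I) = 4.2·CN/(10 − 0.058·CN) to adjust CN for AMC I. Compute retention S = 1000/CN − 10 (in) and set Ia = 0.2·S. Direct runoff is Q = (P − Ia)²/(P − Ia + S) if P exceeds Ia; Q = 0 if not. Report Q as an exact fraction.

Dry (AMC I): CN(I) = 4.2·74/(10 − 0.058·74) = (1554/5)/(1427/250) = 77700/1427 ≈ 54.450
Max retention: S = 1000/(77700/1427) − 10 = 6500/777 in (≈ 8.366 in)
Ia = 0.2S: 0.2·8.366 = 1.673 in (exactly 1300/777)
Excess rainfall: 7.580 − 1.673 = 5.907 in; P > Ia so Q > 0
Q = (229483/38850)²/((229483/38850) + 6500/777) = (52662447289/1509322500)/(554483/38850) = 52662447289/21541664550 in ≈ 2.445 in

Q = 52662447289/21541664550 in ≈ 2.445 in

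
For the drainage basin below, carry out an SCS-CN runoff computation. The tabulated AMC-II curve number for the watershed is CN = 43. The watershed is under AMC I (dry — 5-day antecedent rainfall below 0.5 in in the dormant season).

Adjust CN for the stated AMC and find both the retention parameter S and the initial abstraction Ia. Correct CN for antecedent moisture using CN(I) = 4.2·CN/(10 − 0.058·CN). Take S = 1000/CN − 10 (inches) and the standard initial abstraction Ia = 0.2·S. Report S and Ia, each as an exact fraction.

S = 9500/301 in ≈ 31.561 in; Ia = 1900/301 in ≈ 6.312 in

CN(I) from CN(II)=43: (4.2·43)/(10 − 0.058·43) = 30100/1251 ≈ 24.061
S = 1000/(30100/1251) − 10 = 9500/301 in ≈ 31.561 in
Ia = 0.2S: 0.2·31.561 = 6.312 in (exactly 1900/301)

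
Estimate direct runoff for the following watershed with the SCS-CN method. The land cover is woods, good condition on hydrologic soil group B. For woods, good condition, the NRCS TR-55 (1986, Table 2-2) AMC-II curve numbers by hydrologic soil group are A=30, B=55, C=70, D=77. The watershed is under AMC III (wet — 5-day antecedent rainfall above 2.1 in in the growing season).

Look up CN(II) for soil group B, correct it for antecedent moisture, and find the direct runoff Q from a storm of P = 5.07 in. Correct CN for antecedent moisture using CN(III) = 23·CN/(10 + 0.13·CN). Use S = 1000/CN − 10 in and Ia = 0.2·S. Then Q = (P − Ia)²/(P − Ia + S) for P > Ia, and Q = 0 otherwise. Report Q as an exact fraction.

NRCS table: woods, good condition, soil group B → CN(II) = 55
Adjust CN=55 to AMC III: 23·55/(10 + 0.13·55) → 1265 ÷ (343/20) = 25300/343 ≈ 73.761
Retention S: 1000/CN − 10 with CN=73.761 → S = 900/253 ≈ 3.557 in
Initial abstraction Ia = S/5 = (900/253)/5 = 180/253 ≈ 0.711 in
Since P=5.070 > Ia=0.711: effective rainfall P−Ia = 110271/25300 in
Runoff Q = (P−Ia)²/(P−Ia+S) = (4.359)²/(4.359+3.557) = 4053231147/1688952100 ≈ 2.400 in

Q = 4053231147/1688952100 in ≈ 2.400 in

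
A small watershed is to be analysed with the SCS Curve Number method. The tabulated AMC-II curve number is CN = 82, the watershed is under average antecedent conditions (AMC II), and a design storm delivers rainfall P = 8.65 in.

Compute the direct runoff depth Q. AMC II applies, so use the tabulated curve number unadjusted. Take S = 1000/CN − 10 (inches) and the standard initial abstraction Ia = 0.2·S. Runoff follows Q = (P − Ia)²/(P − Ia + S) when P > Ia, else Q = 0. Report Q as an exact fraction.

Average conditions: CN = 82 (no AMC adjustment).
Max retention: S = 1000/82 − 10 = 90/41 in (≈ 2.195 in)
Initial abstraction Ia = S/5 = (90/41)/5 = 18/41 ≈ 0.439 in
Excess rainfall: 8.650 − 0.439 = 8.211 in; P > Ia so Q > 0
Q = (6733/820)²/((6733/820) + 90/41) = (45333289/672400)/(8533/820) = 45333289/6997060 in ≈ 6.479 in

Q = 45333289/6997060 in ≈ 6.479 in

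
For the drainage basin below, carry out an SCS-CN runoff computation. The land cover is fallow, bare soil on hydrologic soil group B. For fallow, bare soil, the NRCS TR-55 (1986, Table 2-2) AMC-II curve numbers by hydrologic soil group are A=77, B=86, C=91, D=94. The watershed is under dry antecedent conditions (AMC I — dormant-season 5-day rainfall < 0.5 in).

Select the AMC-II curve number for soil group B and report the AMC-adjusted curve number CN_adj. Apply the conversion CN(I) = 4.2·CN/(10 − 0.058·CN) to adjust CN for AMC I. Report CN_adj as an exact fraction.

NRCS table: fallow, bare soil, soil group B → CN(II) = 86
CN(I) from CN(II)=86: (4.2·86)/(10 − 0.058·86) = 12900/179 ≈ 72.067

CN_adj = 12900/179 ≈ 72.067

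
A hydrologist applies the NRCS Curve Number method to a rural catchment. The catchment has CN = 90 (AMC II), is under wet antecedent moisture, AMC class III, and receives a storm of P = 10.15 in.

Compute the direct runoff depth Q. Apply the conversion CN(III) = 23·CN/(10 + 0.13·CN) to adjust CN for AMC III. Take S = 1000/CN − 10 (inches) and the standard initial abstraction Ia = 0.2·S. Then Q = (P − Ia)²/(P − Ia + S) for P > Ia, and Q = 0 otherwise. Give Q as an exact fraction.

Q = 1732307641/180590940 in ≈ 9.592 in

Adjust CN=90 to AMC III: 23·90/(10 + 0.13·90) → 2070 ÷ (217/10) = 20700/217 ≈ 95.392
Retention S: 1000/CN − 10 with CN=95.392 → S = 100/207 ≈ 0.483 in
Ia = 0.2S: 0.2·0.483 = 0.097 in (exactly 20/207)
P − Ia = 10.150 − 0.097 = 41621/4140 ≈ 10.053 in (> 0, runoff occurs)
Runoff Q = (P−Ia)²/(P−Ia+S) = (10.053)²/(10.053+0.483) = 1732307641/180590940 ≈ 9.592 in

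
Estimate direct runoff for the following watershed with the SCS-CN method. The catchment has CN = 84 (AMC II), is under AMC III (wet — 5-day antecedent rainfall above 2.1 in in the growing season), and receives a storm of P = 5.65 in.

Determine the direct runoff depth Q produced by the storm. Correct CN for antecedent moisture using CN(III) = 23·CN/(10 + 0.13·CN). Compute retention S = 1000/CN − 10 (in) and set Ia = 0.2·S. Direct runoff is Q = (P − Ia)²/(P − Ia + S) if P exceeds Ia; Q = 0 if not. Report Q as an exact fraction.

Q = 2806774441/589057140 in ≈ 4.765 in

Adjust CN=84 to AMC III: 23·84/(10 + 0.13·84) → 1932 ÷ (523/25) = 48300/523 ≈ 92.352
S = 1000/(48300/523) − 10 = 400/483 in ≈ 0.828 in
Ia = 0.2·(400/483) = 80/483 in ≈ 0.166 in
P − Ia = 5.650 − 0.166 = 52979/9660 ≈ 5.484 in (> 0, runoff occurs)
Q: (52979/9660)² ÷ (60979/9660) = 2806774441/589057140 in (≈ 4.765 in)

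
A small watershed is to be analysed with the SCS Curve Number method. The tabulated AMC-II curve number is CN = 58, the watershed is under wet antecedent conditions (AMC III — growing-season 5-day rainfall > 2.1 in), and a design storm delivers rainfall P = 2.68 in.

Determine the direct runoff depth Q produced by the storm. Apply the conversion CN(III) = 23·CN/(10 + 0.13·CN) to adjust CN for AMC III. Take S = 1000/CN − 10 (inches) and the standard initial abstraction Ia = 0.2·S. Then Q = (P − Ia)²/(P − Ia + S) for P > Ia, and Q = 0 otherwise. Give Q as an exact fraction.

CN(III) from CN(II)=58: (23·58)/(10 + 0.13·58) = 66700/877 ≈ 76.055
Retention S: 1000/CN − 10 with CN=76.055 → S = 2100/667 ≈ 3.148 in
Ia = 0.2S: 0.2·3.148 = 0.630 in (exactly 420/667)
Excess rainfall: 2.680 − 0.630 = 2.050 in; P > Ia so Q > 0
Q: (34189/16675)² ÷ (86689/16675) = 1168887721/1445539075 in (≈ 0.809 in)

Q = 1168887721/1445539075 in ≈ 0.809 in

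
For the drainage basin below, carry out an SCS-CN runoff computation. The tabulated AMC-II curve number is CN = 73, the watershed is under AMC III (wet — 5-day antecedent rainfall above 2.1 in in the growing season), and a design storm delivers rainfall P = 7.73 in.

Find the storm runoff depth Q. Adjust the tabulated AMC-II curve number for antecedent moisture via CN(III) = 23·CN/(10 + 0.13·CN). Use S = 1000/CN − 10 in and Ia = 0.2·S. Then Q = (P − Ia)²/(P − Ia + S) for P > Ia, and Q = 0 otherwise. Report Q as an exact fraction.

Wet (AMC III): CN(III) = 23·73/(10 + 0.13·73) = 1679/(1949/100) = 167900/1949 ≈ 86.147
S = 1000/(167900/1949) − 10 = 2700/1679 in ≈ 1.608 in
Ia = 0.2·(2700/1679) = 540/1679 in ≈ 0.322 in
Excess rainfall: 7.730 − 0.322 = 7.408 in; P > Ia so Q > 0
Q = (1243867/167900)²/((1243867/167900) + 2700/1679) = (1547205113689/28190410000)/(1513867/167900) = 1547205113689/254178269300 in ≈ 6.087 in

Q = 1547205113689/254178269300 in ≈ 6.087 in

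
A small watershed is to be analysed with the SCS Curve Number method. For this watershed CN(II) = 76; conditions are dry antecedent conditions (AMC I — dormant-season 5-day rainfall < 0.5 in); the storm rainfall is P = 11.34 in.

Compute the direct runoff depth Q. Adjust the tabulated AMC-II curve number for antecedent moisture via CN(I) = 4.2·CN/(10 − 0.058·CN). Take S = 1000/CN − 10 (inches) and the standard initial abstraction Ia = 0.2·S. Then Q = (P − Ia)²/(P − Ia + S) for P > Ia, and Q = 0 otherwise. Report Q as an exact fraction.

Q = 4278598921/767483150 in ≈ 5.575 in

CN(I) from CN(II)=76: (4.2·76)/(10 − 0.058·76) = 13300/233 ≈ 57.082
Max retention: S = 1000/(13300/233) − 10 = 1000/133 in (≈ 7.519 in)
Ia = 0.2S: 0.2·7.519 = 1.504 in (exactly 200/133)
P − Ia = 11.340 − 1.504 = 65411/6650 ≈ 9.836 in (> 0, runoff occurs)
Q: (65411/6650)² ÷ (115411/6650) = 4278598921/767483150 in (≈ 5.575 in)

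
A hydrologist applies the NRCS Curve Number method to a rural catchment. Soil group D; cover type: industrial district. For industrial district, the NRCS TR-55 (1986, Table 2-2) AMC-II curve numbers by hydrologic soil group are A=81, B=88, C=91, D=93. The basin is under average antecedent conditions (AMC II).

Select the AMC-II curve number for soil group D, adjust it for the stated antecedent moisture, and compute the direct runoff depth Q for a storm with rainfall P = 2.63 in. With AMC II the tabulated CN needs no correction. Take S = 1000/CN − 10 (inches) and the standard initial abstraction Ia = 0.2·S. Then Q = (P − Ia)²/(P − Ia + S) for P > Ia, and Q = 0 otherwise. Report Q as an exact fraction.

Q = 531717481/279548700 in ≈ 1.902 in

NRCS table: industrial district, soil group D → CN(II) = 93
CN(II) = 93; AMC II needs no correction.
Max retention: S = 1000/93 − 10 = 70/93 in (≈ 0.753 in)
Initial abstraction Ia = S/5 = (70/93)/5 = 14/93 ≈ 0.151 in
P − Ia = 2.630 − 0.151 = 23059/9300 ≈ 2.479 in (> 0, runoff occurs)
Runoff Q = (P−Ia)²/(P−Ia+S) = (2.479)²/(2.479+0.753) = 531717481/279548700 ≈ 1.902 in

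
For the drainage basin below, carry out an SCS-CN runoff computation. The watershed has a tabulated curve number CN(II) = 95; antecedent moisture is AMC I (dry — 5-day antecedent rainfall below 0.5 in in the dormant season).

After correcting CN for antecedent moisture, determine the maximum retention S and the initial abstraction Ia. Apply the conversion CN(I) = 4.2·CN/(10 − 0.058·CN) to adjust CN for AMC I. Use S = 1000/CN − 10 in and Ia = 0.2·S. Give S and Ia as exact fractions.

S = 500/399 in ≈ 1.253 in; Ia = 100/399 in ≈ 0.251 in

Adjust CN=95 to AMC I: 4.2·95/(10 − 0.058·95) → 399 ÷ (449/100) = 39900/449 ≈ 88.864
Retention S: 1000/CN − 10 with CN=88.864 → S = 500/399 ≈ 1.253 in
Ia = 0.2S: 0.2·1.253 = 0.251 in (exactly 100/399)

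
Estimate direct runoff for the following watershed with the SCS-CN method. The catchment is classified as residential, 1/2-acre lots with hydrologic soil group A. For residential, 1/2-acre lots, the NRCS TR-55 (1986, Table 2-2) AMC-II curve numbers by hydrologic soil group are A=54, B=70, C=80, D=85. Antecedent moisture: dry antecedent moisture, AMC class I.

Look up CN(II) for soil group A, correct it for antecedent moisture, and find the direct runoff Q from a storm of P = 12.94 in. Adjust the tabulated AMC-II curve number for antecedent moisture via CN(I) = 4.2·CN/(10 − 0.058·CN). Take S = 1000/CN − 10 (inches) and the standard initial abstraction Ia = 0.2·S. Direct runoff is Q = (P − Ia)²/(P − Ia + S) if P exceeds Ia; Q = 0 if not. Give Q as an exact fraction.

Q = 63427918801/23441169150 in ≈ 2.706 in

NRCS table: residential, 1/2-acre lots, soil group A → CN(II) = 54
Adjust CN=54 to AMC I: 4.2·54/(10 − 0.058·54) → (1134/5) ÷ (1717/250) = 56700/1717 ≈ 33.023
S = 1000/(56700/1717) − 10 = 11500/567 in ≈ 20.282 in
Ia = 0.2S: 0.2·20.282 = 4.056 in (exactly 2300/567)
Excess rainfall: 12.940 − 4.056 = 8.884 in; P > Ia so Q > 0
Q: (251849/28350)² ÷ (826849/28350) = 63427918801/23441169150 in (≈ 2.706 in)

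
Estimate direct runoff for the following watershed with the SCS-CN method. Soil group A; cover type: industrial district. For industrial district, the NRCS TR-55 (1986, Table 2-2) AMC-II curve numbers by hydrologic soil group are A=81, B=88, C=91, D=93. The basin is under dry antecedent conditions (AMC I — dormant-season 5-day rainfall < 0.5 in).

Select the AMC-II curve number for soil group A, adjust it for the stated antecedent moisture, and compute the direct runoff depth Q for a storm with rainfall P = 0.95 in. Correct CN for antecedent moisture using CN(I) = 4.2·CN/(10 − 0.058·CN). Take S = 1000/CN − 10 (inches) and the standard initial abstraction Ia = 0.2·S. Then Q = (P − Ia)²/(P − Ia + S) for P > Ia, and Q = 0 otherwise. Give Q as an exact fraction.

NRCS table: industrial district, soil group A → CN(II) = 81
Dry (AMC I): CN(I) = 4.2·81/(10 − 0.058·81) = (1701/5)/(2651/500) = 170100/2651 ≈ 64.164
S = 1000/(170100/2651) − 10 = 9500/1701 in ≈ 5.585 in
Initial abstraction Ia = S/5 = (9500/1701)/5 = 1900/1701 ≈ 1.117 in
P = 0.950 ≤ Ia = 1.117 in: entire storm abstracted, Q = 0.

Q = 0 in ≈ 0.000 in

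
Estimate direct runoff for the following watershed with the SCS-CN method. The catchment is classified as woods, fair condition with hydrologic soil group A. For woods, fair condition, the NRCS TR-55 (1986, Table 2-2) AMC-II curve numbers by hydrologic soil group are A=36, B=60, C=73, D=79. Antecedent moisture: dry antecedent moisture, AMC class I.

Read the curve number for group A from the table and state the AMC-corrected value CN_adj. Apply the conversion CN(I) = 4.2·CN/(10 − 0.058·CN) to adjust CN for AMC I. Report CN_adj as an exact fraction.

NRCS table: woods, fair condition, soil group A → CN(II) = 36
Dry (AMC I): CN(I) = 4.2·36/(10 − 0.058·36) = (756/5)/(989/125) = 18900/989 ≈ 19.110

CN_adj = 18900/989 ≈ 19.110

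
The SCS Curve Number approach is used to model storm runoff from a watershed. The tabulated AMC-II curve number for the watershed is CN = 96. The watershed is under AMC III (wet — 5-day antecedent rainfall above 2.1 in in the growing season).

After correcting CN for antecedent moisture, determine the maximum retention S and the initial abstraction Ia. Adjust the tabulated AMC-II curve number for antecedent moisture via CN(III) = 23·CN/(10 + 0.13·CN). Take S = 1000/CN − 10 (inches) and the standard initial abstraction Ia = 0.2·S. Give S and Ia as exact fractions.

S = 25/138 in ≈ 0.181 in; Ia = 5/138 in ≈ 0.036 in

Wet (AMC III): CN(III) = 23·96/(10 + 0.13·96) = 2208/(562/25) = 27600/281 ≈ 98.221
Retention S: 1000/CN − 10 with CN=98.221 → S = 25/138 ≈ 0.181 in
Initial abstraction Ia = S/5 = (25/138)/5 = 5/138 ≈ 0.036 in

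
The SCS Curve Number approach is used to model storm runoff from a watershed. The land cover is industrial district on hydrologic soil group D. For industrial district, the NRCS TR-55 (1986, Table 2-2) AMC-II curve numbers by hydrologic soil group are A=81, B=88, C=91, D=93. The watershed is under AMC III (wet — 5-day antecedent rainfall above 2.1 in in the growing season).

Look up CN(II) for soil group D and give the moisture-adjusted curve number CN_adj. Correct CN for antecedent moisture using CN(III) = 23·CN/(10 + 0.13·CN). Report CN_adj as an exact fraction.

CN_adj = 213900/2209 ≈ 96.831

NRCS table: industrial district, soil group D → CN(II) = 93
Wet (AMC III): CN(III) = 23·93/(10 + 0.13·93) = 2139/(2209/100) = 213900/2209 ≈ 96.831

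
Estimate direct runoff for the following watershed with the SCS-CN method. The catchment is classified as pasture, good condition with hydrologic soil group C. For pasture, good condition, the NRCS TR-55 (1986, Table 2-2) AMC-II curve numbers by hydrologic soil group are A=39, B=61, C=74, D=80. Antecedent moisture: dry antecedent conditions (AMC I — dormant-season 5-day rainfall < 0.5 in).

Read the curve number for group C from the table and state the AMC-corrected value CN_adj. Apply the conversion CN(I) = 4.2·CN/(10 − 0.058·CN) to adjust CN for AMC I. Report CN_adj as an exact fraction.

NRCS table: pasture, good condition, soil group C → CN(II) = 74
Adjust CN=74 to AMC I: 4.2·74/(10 − 0.058·74) → (1554/5) ÷ (1427/250) = 77700/1427 ≈ 54.450

CN_adj = 77700/1427 ≈ 54.450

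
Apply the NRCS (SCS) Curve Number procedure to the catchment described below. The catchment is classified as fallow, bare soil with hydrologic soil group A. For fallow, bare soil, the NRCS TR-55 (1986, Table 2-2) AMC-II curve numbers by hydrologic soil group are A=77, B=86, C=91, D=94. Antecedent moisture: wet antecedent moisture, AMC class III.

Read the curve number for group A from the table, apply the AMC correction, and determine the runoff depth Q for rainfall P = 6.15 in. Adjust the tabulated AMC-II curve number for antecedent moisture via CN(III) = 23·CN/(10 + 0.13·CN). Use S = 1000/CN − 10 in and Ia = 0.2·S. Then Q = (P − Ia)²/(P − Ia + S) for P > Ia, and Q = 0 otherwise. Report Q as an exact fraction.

Q = 82283041/17049340 in ≈ 4.826 in

NRCS table: fallow, bare soil, soil group A → CN(II) = 77
Wet (AMC III): CN(III) = 23·77/(10 + 0.13·77) = 1771/(2001/100) = 7700/87 ≈ 88.506
Retention S: 1000/CN − 10 with CN=88.506 → S = 100/77 ≈ 1.299 in
Ia = 0.2S: 0.2·1.299 = 0.260 in (exactly 20/77)
P − Ia = 6.150 − 0.260 = 9071/1540 ≈ 5.890 in (> 0, runoff occurs)
Q: (9071/1540)² ÷ (11071/1540) = 82283041/17049340 in (≈ 4.826 in)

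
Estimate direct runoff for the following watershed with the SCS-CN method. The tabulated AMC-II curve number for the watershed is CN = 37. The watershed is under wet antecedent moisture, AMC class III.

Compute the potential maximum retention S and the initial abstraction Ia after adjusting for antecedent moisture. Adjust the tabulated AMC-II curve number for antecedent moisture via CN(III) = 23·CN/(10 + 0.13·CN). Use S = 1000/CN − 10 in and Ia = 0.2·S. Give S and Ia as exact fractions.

Wet (AMC III): CN(III) = 23·37/(10 + 0.13·37) = 851/(1481/100) = 85100/1481 ≈ 57.461
Retention S: 1000/CN − 10 with CN=57.461 → S = 6300/851 ≈ 7.403 in
Ia = 0.2S: 0.2·7.403 = 1.481 in (exactly 1260/851)

S = 6300/851 in ≈ 7.403 in; Ia = 1260/851 in ≈ 1.481 in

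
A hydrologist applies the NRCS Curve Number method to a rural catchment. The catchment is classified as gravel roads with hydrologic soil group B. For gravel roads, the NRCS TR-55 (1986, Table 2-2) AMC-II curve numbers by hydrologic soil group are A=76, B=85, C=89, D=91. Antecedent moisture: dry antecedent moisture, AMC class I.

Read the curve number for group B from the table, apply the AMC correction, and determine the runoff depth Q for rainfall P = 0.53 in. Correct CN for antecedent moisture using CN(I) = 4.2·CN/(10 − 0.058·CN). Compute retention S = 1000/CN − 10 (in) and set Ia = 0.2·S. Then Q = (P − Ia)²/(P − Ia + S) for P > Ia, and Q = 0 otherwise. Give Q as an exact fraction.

NRCS table: gravel roads, soil group B → CN(II) = 85
Dry (AMC I): CN(I) = 4.2·85/(10 − 0.058·85) = 357/(507/100) = 11900/169 ≈ 70.414
Max retention: S = 1000/(11900/169) − 10 = 500/119 in (≈ 4.202 in)
Initial abstraction Ia = S/5 = (500/119)/5 = 100/119 ≈ 0.840 in
P = 0.530 ≤ Ia = 0.840 in: entire storm abstracted, Q = 0.

Q = 0 in ≈ 0.000 in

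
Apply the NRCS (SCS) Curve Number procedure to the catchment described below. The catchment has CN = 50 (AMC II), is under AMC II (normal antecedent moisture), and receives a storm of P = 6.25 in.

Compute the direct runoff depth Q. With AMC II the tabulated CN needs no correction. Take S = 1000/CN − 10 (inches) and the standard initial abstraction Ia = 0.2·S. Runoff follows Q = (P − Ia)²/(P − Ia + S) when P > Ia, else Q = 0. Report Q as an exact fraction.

CN(II) = 50; AMC II needs no correction.
Retention S: 1000/CN − 10 with CN=50.000 → S = 10 ≈ 10.000 in
Initial abstraction Ia = S/5 = 10/5 = 2 ≈ 2.000 in
Since P=6.250 > Ia=2.000: effective rainfall P−Ia = 17/4 in
Q = (17/4)²/((17/4) + 10) = (289/16)/(57/4) = 289/228 in ≈ 1.268 in

Q = 289/228 in ≈ 1.268 in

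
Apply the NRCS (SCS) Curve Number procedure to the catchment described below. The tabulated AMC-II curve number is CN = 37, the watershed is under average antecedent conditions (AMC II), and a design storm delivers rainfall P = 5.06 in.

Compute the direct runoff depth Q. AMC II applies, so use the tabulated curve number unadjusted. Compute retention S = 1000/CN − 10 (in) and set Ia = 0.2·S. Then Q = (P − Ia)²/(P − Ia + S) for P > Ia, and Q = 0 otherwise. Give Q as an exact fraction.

CN(II) = 37; AMC II needs no correction.
S = 1000/37 − 10 = 630/37 in ≈ 17.027 in
Ia = 0.2S: 0.2·17.027 = 3.405 in (exactly 126/37)
Since P=5.060 > Ia=3.405: effective rainfall P−Ia = 3061/1850 in
Runoff Q = (P−Ia)²/(P−Ia+S) = (1.655)²/(1.655+17.027) = 9369721/63937850 ≈ 0.147 in

Q = 9369721/63937850 in ≈ 0.147 in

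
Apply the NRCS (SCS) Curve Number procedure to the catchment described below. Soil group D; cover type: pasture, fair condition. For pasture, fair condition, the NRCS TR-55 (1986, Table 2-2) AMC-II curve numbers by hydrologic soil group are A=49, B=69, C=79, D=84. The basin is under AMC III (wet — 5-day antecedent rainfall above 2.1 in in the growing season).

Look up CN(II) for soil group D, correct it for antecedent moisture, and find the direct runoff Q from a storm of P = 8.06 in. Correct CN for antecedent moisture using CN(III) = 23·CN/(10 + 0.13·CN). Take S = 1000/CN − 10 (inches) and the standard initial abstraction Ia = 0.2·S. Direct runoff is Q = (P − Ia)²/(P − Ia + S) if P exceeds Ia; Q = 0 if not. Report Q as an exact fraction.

Q = 36347041201/5087173350 in ≈ 7.145 in

NRCS table: pasture, fair condition, soil group D → CN(II) = 84
CN(III) from CN(II)=84: (23·84)/(10 + 0.13·84) = 48300/523 ≈ 92.352
Max retention: S = 1000/(48300/523) − 10 = 400/483 in (≈ 0.828 in)
Ia = 0.2·(400/483) = 80/483 in ≈ 0.166 in
P − Ia = 8.060 − 0.166 = 190649/24150 ≈ 7.894 in (> 0, runoff occurs)
Q = (190649/24150)²/((190649/24150) + 400/483) = (36347041201/583222500)/(210649/24150) = 36347041201/5087173350 in ≈ 7.145 in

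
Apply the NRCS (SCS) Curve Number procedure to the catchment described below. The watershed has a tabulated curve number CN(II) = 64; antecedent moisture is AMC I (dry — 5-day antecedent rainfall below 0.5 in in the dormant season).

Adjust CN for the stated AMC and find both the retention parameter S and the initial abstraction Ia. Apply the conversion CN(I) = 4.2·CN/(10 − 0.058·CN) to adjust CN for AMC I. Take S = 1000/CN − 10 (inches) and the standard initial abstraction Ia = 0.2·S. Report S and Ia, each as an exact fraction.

S = 375/28 in ≈ 13.393 in; Ia = 75/28 in ≈ 2.679 in

Adjust CN=64 to AMC I: 4.2·64/(10 − 0.058·64) → (1344/5) ÷ (786/125) = 5600/131 ≈ 42.748
Max retention: S = 1000/(5600/131) − 10 = 375/28 in (≈ 13.393 in)
Ia = 0.2S: 0.2·13.393 = 2.679 in (exactly 75/28)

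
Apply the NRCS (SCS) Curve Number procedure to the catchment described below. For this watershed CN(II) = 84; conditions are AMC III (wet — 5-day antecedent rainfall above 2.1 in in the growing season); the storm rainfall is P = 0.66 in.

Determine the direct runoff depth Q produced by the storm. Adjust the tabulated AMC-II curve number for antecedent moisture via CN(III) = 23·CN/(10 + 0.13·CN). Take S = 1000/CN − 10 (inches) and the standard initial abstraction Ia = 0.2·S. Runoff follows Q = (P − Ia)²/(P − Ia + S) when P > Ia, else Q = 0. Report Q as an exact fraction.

CN(III) from CN(II)=84: (23·84)/(10 + 0.13·84) = 48300/523 ≈ 92.352
Max retention: S = 1000/(48300/523) − 10 = 400/483 in (≈ 0.828 in)
Ia = 0.2S: 0.2·0.828 = 0.166 in (exactly 80/483)
P − Ia = 0.660 − 0.166 = 11939/24150 ≈ 0.494 in (> 0, runoff occurs)
Q = (11939/24150)²/((11939/24150) + 400/483) = (142539721/583222500)/(31939/24150) = 142539721/771326850 in ≈ 0.185 in

Q = 142539721/771326850 in ≈ 0.185 in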